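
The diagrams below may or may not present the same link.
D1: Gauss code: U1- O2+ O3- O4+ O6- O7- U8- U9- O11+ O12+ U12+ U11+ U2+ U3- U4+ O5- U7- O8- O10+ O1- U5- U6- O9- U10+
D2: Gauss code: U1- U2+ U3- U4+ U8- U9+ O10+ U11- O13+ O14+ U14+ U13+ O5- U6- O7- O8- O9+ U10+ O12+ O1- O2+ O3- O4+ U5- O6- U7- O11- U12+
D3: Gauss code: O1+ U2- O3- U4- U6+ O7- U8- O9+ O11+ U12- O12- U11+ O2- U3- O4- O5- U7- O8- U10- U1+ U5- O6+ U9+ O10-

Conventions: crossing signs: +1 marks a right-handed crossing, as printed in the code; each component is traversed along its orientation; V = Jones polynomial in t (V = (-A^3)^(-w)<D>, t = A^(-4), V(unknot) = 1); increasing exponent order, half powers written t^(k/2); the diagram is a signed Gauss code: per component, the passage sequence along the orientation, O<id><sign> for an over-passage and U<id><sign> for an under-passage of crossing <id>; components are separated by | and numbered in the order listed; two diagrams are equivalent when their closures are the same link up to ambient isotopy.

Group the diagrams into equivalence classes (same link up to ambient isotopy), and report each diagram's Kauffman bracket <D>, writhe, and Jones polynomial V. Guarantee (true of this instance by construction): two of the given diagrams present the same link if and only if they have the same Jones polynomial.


grouping into links: {D1} | {D2} | {D3}
V(D1) = -t^-4 + t^-3 + t^-1  (w -2, c 12, <D> = A^-2 + A^6 - A^10)
V(D2) = t^-5 - 2t^-4 + 2t^-3 - 2t^-2 + 2t^-1 - 1 + t  [14 crossings, <D> = A^-4 - 1 + 2A^4 - 2A^8 + 2A^12 - 2A^16 + A^20, w = 0]
D3 (bracket A^-8 - A^-4 + 2 - A^4 + A^8 - A^12; 12 crossings at w = -4): V = -t^-6 + t^-5 - t^-4 + 2t^-3 - t^-2 + t^-1
why: V(t) takes 3 values over 3 diagrams, fixing the grouping


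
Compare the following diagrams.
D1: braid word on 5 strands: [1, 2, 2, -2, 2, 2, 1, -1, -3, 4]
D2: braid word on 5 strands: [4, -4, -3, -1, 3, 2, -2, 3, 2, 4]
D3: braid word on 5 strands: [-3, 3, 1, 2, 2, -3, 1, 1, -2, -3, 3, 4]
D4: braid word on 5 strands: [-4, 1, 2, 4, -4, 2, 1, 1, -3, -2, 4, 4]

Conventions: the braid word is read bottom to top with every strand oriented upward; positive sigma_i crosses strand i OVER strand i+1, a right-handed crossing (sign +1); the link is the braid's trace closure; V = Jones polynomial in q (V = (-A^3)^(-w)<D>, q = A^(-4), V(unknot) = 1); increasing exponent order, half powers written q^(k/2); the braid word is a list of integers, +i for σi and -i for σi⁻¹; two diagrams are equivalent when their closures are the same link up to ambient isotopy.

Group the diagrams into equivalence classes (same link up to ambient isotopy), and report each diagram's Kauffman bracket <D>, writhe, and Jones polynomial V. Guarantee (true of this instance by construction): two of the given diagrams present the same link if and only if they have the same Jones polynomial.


grouping into links: {D1} | {D2} | {D3, D4}
V(D1) = q + q^3 - q^4  (w +4, c 10, <D> = -A^-4 + 1 + A^8)
V(D2) = 1  [10 crossings, <D> = A^6, w = +2]
V(D3) = q - q^2 + 2q^3 - q^4 + q^5 - q^6  (w +4, c 12, <D> = -A^-12 + A^-8 - A^-4 + 2 - A^4 + A^8)
V(D4) = q - q^2 + 2q^3 - q^4 + q^5 - q^6  (w +4, c 12, <D> = -A^-12 + A^-8 - A^-4 + 2 - A^4 + A^8)
why: comparing 4 Jones polynomials yields 3 groups


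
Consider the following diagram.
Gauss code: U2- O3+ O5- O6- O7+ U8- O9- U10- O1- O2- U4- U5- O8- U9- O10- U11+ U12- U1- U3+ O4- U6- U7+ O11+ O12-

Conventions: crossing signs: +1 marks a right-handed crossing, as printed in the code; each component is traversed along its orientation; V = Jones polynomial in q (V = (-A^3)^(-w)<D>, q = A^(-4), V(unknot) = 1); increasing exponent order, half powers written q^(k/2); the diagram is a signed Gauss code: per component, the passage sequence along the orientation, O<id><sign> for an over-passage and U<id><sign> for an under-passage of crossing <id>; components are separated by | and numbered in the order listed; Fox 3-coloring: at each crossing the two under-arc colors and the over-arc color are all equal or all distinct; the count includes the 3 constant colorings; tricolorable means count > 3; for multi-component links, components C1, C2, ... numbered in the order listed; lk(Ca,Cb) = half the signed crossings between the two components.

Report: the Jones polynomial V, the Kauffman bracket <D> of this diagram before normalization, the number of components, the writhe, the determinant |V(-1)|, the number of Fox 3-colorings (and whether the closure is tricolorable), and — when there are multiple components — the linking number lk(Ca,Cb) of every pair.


V = -q^-9 + q^-8 - 2q^-7 + 3q^-6 - 2q^-5 + 2q^-4 - q^-3 + q^-2
<D> = A^-10 - A^-6 + 2A^-2 - 2A^2 + 3A^6 - 2A^10 + A^14 - A^18 (w = -6)
1 component over 12 crossings, w = -6
3 Fox colorings among 3^12, |V(-1)| = 13: not tricolorable
why: det 13 = |V(-1)|; not divisible by 3, so not tricolorable


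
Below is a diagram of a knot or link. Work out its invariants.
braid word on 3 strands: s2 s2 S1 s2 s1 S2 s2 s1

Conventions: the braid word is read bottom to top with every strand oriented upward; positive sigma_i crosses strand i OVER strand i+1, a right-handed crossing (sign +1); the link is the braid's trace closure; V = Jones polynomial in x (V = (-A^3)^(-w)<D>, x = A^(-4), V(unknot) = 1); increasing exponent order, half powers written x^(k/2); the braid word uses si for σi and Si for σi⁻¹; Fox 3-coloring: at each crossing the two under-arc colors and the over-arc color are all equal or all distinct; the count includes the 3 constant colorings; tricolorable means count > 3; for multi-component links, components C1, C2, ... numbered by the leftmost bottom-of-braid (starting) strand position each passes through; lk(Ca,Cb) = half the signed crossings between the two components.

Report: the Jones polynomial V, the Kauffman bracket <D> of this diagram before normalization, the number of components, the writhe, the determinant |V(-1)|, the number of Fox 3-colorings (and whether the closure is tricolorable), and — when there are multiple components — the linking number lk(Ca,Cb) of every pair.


V = x - x^2 + 2x^3 - x^4 + x^5 - x^6
<D> = -A^-12 + A^-8 - A^-4 + 2 - A^4 + A^8 (w = +4)
1 component over 8 crossings, w = +4
3 Fox colorings among 3^8, |V(-1)| = 7: not tricolorable
why: the word shrinks to σ2 σ2 σ1⁻¹ σ2 σ1 σ1 after cancelling


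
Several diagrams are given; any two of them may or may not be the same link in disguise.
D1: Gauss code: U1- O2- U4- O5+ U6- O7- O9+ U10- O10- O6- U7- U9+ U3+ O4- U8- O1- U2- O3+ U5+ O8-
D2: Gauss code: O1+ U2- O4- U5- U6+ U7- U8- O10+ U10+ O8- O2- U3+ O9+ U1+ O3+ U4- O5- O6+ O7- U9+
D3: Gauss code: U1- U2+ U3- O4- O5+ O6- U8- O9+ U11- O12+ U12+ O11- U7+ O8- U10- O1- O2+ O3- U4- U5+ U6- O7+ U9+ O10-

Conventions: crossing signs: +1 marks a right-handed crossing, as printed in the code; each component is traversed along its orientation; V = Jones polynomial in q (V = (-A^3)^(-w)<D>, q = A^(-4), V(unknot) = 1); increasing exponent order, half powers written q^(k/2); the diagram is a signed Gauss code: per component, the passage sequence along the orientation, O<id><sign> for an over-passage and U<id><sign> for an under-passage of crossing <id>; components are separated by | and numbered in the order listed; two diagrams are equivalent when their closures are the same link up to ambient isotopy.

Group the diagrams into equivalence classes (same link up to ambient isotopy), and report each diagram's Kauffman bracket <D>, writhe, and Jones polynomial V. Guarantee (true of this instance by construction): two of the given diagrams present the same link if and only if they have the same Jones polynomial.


classes: {D1, D3} | {D2}
V(D1) = q^-5 - 2q^-4 + 2q^-3 - 2q^-2 + 2q^-1 - 1 + q  [10 crossings, <D> = A^-16 - A^-12 + 2A^-8 - 2A^-4 + 2 - 2A^4 + A^8, w = -4]
V(D2) = -q^-3 + 2q^-2 - 2q^-1 + 3 - 2q + 2q^2 - q^3  (w 0, c 10, <D> = -A^-12 + 2A^-8 - 2A^-4 + 3 - 2A^4 + 2A^8 - A^12)
D3 (bracket A^-10 - A^-6 + 2A^-2 - 2A^2 + 2A^6 - 2A^10 + A^14; 12 crossings at w = -2): V = q^-5 - 2q^-4 + 2q^-3 - 2q^-2 + 2q^-1 - 1 + q
note: 2 values of V(q) split the 3 diagrams


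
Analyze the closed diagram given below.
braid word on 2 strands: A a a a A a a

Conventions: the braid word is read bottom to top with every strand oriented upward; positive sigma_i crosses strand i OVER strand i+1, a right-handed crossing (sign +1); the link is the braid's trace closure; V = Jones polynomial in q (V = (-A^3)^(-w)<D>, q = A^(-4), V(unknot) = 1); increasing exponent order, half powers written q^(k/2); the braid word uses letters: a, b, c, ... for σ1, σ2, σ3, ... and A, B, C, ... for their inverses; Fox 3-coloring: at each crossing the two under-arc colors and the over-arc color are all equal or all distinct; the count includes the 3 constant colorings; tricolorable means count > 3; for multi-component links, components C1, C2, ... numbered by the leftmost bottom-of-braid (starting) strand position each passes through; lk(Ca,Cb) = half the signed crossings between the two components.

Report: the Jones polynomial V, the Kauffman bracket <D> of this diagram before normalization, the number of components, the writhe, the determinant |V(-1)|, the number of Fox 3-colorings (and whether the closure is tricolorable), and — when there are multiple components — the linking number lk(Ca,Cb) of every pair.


V(q) = q + q^3 - q^4
bracket: A^-7 - A^-3 - A^5, w = +3
1 component, writhe +3, over 7 crossings
det 3, colorings 9 of 3^7 — tricolorable
observation: the span of V is 3, forcing >= 3 crossings in any diagram


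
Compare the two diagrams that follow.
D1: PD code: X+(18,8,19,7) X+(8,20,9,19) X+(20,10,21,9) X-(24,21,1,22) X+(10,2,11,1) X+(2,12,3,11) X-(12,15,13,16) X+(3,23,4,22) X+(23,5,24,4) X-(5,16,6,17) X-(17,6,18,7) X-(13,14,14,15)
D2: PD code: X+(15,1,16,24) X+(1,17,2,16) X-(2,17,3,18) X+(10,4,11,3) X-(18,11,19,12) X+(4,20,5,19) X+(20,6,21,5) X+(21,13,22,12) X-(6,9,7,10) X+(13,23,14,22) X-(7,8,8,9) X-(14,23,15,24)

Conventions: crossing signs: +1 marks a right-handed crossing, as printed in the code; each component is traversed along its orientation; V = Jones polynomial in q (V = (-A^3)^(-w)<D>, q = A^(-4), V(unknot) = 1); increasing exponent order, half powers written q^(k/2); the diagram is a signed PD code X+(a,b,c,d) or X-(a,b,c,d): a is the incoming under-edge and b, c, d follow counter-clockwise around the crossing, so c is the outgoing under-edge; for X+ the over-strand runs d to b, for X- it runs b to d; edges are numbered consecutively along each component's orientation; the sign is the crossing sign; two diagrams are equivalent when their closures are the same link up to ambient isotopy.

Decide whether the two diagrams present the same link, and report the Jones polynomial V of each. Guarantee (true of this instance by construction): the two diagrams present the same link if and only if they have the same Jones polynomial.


equivalent: yes
V(D1) = q - q^2 + 2q^3 - q^4 + q^5 - q^6  (w +2, c 12, <D> = -A^-18 + A^-14 - A^-10 + 2A^-6 - A^-2 + A^2)
V(D2) = q - q^2 + 2q^3 - q^4 + q^5 - q^6  (w +2, c 12, <D> = -A^-18 + A^-14 - A^-10 + 2A^-6 - A^-2 + A^2)
why: from 12 to 12 crossings by R-moves: one link, two diagrams


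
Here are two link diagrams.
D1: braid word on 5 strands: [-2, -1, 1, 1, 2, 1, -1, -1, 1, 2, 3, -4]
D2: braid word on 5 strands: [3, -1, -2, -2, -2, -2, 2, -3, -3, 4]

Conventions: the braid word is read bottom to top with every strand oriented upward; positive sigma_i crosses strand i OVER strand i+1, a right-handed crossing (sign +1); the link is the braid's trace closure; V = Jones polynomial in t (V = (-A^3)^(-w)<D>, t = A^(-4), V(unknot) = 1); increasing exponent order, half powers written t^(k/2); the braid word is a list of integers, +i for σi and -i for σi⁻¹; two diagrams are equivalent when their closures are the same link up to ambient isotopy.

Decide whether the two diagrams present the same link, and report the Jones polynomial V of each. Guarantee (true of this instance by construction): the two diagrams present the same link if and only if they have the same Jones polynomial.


equivalent: no
D1 (bracket A^6; 12 crossings at w = +2): V = 1
V(D2) = -t^-4 + t^-3 + t^-1  (w -4, c 10, <D> = A^-8 + 1 - A^4)
key observation: comparing 2 Jones polynomials yields 2 groups


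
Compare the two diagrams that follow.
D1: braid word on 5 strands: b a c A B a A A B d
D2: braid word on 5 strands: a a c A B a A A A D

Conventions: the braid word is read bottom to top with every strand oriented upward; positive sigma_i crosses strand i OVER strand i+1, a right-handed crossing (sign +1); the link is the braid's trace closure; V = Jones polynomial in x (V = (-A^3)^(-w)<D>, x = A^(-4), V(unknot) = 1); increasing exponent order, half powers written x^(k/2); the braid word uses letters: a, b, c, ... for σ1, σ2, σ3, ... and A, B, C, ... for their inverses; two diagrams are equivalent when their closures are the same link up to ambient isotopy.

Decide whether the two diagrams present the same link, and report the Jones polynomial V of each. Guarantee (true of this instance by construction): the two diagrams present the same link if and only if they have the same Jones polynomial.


equivalent: yes
V(D1) = 1  (w 0, c 10, <D> = 1)
D2 (bracket A^-6; 10 crossings at w = -2): V = 1
why: all 2 diagrams share one V(x), hence one class


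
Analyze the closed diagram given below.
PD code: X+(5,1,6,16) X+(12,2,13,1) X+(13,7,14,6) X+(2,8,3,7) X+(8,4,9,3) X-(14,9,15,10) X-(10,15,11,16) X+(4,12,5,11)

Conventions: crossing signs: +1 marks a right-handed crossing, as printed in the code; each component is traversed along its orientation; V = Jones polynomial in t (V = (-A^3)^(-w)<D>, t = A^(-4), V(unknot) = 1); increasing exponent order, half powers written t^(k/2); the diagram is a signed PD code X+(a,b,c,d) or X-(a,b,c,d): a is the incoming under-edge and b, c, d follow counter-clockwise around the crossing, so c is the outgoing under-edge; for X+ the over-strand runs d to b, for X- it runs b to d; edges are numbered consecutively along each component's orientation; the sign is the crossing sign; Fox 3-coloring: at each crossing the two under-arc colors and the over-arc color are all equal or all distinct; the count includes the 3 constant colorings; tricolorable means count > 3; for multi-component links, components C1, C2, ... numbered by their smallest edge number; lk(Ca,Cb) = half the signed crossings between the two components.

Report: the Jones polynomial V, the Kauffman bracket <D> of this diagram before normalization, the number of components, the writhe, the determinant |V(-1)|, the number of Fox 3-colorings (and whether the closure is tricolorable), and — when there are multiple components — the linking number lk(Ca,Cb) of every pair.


Jones polynomial: V(t) = t - t^2 + 2t^3 - t^4 + t^5 - t^6
<D> = -A^-12 + A^-8 - A^-4 + 2 - A^4 + A^8; writhe +4
components 1, writhe +4 (8 crossings)
3-colorings: 3 of 3^8, det 7 — not tricolorable
note: the span of V is 5, forcing >= 5 crossings in any diagram


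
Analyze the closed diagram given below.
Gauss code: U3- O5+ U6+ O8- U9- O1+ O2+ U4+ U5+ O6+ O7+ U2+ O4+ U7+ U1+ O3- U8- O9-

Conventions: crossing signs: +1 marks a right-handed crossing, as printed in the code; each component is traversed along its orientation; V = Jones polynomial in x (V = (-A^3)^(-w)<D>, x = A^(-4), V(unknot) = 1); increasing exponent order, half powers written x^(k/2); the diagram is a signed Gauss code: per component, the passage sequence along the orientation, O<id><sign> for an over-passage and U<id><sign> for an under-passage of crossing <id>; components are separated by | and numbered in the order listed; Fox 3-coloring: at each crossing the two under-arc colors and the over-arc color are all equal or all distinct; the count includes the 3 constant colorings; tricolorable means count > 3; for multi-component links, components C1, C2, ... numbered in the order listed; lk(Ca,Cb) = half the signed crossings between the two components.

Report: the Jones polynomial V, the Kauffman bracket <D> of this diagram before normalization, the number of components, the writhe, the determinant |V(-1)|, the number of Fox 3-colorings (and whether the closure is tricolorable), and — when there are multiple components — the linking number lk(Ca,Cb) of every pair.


V = -x^-2 + 2x^-1 - 3 + 5x - 4x^2 + 5x^3 - 4x^4 + 2x^5 - x^6
<D> = A^-15 - 2A^-11 + 4A^-7 - 5A^-3 + 4A - 5A^5 + 3A^9 - 2A^13 + A^17 (w = +3)
1 component over 9 crossings, w = +3
9 Fox colorings among 3^9, |V(-1)| = 27: tricolorable
why: V spans 8 powers of x: at least 8 crossings in any diagram


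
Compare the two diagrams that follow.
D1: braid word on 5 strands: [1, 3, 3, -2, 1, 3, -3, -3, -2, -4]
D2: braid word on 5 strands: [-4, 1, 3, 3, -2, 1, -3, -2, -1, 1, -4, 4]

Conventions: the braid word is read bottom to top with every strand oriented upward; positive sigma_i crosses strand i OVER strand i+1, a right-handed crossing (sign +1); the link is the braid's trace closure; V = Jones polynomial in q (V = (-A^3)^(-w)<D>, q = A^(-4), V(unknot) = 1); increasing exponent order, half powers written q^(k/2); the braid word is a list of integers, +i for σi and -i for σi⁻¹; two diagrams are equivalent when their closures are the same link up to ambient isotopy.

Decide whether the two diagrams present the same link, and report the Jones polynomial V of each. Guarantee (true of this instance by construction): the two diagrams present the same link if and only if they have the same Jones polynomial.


same link: yes
V(D1) = 1  [10 crossings, <D> = 1, w = 0]
V(D2) = 1  (w 0, c 12, <D> = 1)
note: from 10 to 12 crossings by R-moves: one link, two diagrams


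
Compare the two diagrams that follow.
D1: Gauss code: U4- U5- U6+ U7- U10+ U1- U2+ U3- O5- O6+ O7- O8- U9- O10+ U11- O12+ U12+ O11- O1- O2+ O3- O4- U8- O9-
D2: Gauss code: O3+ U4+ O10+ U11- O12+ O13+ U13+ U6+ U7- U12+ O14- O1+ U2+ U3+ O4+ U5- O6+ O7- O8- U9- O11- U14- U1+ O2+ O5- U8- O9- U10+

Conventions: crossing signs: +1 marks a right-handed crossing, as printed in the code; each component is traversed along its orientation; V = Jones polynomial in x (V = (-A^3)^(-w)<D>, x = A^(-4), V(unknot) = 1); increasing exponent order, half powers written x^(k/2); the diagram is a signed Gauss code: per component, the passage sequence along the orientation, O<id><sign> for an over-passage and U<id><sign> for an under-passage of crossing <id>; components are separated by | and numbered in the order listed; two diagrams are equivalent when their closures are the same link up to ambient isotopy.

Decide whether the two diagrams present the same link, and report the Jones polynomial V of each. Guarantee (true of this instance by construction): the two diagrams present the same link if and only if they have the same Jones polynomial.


equivalent: no
D1 (bracket A^-8 + 1 - A^4; 12 crossings at w = -4): V = -x^-4 + x^-3 + x^-1
D2 (bracket -A^-6 + A^-2 - A^2 + 3A^6 - A^10 + A^14 - A^18; 14 crossings at w = +2): V = -x^-3 + x^-2 - x^-1 + 3 - x + x^2 - x^3
key observation: V(x) takes 2 values over 2 diagrams, fixing the grouping


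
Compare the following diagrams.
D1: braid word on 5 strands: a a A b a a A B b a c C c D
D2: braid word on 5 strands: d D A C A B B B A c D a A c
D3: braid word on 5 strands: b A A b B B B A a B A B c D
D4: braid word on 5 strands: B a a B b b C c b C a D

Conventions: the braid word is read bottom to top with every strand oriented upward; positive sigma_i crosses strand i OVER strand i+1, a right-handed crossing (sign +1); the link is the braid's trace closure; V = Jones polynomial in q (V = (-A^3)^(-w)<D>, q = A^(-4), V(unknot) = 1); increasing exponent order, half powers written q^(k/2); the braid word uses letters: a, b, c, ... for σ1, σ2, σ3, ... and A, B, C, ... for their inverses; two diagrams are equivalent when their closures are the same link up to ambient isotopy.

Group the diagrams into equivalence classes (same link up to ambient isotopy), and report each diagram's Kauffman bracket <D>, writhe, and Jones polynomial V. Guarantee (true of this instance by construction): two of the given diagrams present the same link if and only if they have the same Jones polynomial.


classes: {D1} | {D2, D3} | {D4}
V(D1) = q + q^3 - q^4  [14 crossings, <D> = -A^-4 + 1 + A^8, w = +4]
V(D2) = q^-8 - 2q^-7 + q^-6 - 2q^-5 + 2q^-4 + q^-2  (w -6, c 14, <D> = A^-10 + 2A^-2 - 2A^2 + A^6 - 2A^10 + A^14)
V(D3) = q^-8 - 2q^-7 + q^-6 - 2q^-5 + 2q^-4 + q^-2  [14 crossings, <D> = A^-10 + 2A^-2 - 2A^2 + A^6 - 2A^10 + A^14, w = -6]
V(D4) = q - q^2 + 2q^3 - q^4 + q^5 - q^6  [12 crossings, <D> = -A^-18 + A^-14 - A^-10 + 2A^-6 - A^-2 + A^2, w = +2]
note: comparing 4 Jones polynomials yields 3 groups


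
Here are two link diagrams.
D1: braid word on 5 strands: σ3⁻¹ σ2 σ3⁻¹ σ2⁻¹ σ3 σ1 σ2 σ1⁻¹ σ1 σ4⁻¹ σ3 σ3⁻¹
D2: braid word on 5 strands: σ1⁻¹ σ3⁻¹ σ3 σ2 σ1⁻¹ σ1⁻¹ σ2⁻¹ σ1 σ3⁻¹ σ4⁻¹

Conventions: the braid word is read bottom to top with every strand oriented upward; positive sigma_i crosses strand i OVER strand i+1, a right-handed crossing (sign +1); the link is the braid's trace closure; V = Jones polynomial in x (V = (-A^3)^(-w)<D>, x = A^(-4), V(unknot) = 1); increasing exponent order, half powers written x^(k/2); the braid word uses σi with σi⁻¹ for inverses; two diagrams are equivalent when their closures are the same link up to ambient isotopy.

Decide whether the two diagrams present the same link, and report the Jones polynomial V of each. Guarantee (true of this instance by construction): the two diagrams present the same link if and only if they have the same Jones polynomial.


equivalent: no
V(D1) = x^-2 + 2 + x^2  (w 0, c 12, <D> = A^-8 + 2 + A^8)
V(D2) = x^-3 + x^-2 + x^-1 + 1  [10 crossings, <D> = A^-12 + A^-8 + A^-4 + 1, w = -4]
key observation: 2 classes among 2 diagrams; unequal V(x) rules out equality


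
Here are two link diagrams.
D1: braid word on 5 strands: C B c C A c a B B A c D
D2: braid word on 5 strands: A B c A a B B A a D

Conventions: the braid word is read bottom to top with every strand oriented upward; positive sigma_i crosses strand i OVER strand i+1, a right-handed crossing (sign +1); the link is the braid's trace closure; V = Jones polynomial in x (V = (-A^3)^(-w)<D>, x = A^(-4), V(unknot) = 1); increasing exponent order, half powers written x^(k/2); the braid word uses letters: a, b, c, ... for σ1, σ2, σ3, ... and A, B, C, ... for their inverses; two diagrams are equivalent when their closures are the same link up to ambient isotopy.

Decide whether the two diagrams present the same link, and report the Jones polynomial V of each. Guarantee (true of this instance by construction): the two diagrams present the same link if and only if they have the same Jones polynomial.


equivalent: yes
V(D1) = -x^-4 + x^-3 + x^-1  (w -4, c 12, <D> = A^-8 + 1 - A^4)
V(D2) = -x^-4 + x^-3 + x^-1  (w -4, c 10, <D> = A^-8 + 1 - A^4)
why: all 2 diagrams share one V(x), hence one class


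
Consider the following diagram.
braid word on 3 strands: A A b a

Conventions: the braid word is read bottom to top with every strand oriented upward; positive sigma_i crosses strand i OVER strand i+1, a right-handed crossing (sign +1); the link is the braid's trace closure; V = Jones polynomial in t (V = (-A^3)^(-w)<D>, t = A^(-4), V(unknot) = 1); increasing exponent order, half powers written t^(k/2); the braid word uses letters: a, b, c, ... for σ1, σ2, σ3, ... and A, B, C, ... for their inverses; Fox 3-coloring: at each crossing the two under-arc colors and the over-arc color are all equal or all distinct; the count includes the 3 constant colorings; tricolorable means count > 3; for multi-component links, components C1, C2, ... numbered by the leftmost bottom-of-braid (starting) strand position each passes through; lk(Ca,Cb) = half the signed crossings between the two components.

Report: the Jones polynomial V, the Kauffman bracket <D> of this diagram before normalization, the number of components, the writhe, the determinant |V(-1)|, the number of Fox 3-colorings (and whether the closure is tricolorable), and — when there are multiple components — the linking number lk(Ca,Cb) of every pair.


V(t) = 1
bracket: 1, w = 0
1 component, writhe 0, over 4 crossings
det 1, colorings 3 of 3^4 — not tricolorable
observation: w = 0 (over 4 crossings) is diagram-only; (-A^3)^(0) removes it from V


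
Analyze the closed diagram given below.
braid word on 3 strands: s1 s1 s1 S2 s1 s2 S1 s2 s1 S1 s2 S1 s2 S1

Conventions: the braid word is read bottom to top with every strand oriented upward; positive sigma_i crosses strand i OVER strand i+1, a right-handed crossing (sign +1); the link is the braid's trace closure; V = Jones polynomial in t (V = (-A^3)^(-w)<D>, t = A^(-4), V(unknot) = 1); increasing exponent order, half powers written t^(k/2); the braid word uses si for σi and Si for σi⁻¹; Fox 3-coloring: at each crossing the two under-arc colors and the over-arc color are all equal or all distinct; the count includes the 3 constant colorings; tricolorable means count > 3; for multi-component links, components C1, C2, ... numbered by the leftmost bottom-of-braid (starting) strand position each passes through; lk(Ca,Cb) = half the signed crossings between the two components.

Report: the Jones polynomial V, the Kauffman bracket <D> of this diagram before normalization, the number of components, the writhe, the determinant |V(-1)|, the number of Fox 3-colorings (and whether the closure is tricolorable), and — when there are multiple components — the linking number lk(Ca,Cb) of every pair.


Jones polynomial: V(t) = -1 + 3t - 4t^2 + 6t^3 - 5t^4 + 5t^5 - 4t^6 + 2t^7 - t^8
<D> = -A^-20 + 2A^-16 - 4A^-12 + 5A^-8 - 5A^-4 + 6 - 4A^4 + 3A^8 - A^12; writhe +4
components 1, writhe +4 (14 crossings)
3-colorings: 3 of 3^14, det 31 — not tricolorable
note: det 31 = |V(-1)|; not divisible by 3, so not tricolorable


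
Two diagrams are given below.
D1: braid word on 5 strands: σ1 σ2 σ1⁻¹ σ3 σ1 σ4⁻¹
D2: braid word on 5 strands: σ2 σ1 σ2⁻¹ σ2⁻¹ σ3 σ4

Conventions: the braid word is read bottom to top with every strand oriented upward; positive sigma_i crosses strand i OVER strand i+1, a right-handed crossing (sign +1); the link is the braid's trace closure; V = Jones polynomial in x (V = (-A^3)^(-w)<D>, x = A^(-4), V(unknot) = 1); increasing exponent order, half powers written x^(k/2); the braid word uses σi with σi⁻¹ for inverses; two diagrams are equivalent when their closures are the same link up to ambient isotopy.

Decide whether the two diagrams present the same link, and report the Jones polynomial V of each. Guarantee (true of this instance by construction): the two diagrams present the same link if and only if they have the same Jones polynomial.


equivalent: yes
D1 (bracket A^6; 6 crossings at w = +2): V = 1
V(D2) = 1  (w +2, c 6, <D> = A^6)
key observation: all 2 diagrams share one V(x), hence one class


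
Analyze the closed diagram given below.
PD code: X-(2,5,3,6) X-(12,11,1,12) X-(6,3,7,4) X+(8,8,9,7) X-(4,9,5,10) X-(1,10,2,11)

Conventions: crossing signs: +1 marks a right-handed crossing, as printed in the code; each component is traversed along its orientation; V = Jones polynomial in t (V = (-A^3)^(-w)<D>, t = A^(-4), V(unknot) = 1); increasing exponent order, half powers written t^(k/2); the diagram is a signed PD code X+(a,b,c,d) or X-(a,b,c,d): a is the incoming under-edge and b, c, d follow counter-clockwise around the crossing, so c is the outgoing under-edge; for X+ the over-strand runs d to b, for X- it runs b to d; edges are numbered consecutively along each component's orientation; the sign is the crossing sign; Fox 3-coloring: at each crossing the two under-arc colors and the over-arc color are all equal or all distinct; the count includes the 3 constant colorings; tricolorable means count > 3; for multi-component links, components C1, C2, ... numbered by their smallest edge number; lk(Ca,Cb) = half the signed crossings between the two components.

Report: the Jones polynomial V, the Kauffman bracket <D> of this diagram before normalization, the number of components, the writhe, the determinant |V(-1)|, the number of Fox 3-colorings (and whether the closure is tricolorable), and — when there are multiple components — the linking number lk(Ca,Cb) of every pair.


V = -t^-4 + t^-3 + t^-1
<D> = A^-8 + 1 - A^4 (w = -4)
1 component over 6 crossings, w = -4
9 Fox colorings among 3^6, |V(-1)| = 3: tricolorable
why: the span of V is 3, forcing >= 3 crossings in any diagram


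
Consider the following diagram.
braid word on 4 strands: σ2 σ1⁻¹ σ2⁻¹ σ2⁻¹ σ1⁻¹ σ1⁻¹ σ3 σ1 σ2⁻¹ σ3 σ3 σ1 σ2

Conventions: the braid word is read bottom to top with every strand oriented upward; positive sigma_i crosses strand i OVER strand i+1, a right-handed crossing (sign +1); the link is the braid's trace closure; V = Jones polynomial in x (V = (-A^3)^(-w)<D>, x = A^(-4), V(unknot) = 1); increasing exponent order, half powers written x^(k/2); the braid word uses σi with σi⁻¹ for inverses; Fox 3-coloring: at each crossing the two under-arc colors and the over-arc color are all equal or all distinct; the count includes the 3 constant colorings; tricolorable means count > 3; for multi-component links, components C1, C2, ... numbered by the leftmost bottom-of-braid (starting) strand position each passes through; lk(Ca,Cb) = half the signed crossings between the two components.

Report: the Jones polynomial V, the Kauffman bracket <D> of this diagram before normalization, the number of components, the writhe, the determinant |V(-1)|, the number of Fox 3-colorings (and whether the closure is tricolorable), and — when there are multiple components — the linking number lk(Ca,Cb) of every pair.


Jones polynomial: V(x) = x + x^3 - x^4
<D> = A^-13 - A^-9 - A^-1; writhe +1
components 1, writhe +1 (13 crossings)
3-colorings: 9 of 3^13, det 3 — tricolorable
note: |V(-1)| = 3: so tricolorable, since 3 divides 3


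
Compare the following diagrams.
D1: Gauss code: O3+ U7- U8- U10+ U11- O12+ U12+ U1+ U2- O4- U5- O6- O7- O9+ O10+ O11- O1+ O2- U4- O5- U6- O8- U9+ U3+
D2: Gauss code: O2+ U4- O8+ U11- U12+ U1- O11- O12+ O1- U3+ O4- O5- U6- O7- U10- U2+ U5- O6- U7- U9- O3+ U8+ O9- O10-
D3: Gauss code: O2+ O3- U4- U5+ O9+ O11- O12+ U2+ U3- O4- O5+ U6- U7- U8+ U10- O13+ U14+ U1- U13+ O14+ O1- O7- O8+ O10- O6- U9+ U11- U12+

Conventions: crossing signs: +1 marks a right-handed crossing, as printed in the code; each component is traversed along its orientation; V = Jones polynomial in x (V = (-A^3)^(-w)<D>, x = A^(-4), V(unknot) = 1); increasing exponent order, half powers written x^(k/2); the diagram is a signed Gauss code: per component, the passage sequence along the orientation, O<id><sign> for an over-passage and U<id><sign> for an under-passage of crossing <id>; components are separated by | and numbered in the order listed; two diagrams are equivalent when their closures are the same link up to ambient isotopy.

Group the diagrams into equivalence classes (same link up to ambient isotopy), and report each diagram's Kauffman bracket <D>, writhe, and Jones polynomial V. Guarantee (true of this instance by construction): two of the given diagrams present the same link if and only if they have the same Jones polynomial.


classes: {D1} | {D2} | {D3}
V(D1) = -x^-4 + x^-3 + x^-1  [12 crossings, <D> = A^-2 + A^6 - A^10, w = -2]
V(D2) = -x^-6 + 2x^-5 - 2x^-4 + 3x^-3 - 3x^-2 + 2x^-1 - 1 + x  (w -4, c 12, <D> = A^-16 - A^-12 + 2A^-8 - 3A^-4 + 3 - 2A^4 + 2A^8 - A^12)
V(D3) = 1  (w 0, c 14, <D> = 1)
insight: V(x) takes 3 values over 3 diagrams, fixing the grouping


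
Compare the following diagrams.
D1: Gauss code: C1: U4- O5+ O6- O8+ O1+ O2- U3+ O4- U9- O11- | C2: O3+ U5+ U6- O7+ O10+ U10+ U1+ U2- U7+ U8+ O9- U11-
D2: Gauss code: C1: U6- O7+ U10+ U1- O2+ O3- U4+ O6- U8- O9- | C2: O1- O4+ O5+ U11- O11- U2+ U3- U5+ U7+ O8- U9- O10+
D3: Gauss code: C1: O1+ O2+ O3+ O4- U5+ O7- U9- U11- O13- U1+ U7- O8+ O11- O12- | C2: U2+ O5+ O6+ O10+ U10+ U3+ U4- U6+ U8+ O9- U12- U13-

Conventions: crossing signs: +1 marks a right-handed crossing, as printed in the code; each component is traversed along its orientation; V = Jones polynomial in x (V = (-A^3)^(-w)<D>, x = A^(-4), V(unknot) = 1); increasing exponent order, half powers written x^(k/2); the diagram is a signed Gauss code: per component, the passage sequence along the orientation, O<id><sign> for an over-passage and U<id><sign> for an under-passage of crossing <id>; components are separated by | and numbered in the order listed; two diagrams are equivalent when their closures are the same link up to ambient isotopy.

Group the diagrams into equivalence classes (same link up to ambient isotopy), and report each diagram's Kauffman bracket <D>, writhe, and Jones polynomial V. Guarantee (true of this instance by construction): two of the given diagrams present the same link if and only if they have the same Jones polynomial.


equivalence classes: {D1, D2, D3}
D1 (bracket A^-3 - A + 2A^5 - A^9 + 2A^13 - A^17; 11 crossings at w = +1): V = x^(-7/2) - 2x^(-5/2) + x^(-3/2) - 2x^(-1/2) + x^(1/2) - x^(3/2)
D2 (bracket A^-9 - A^-5 + 2A^-1 - A^3 + 2A^7 - A^11; 11 crossings at w = -1): V = x^(-7/2) - 2x^(-5/2) + x^(-3/2) - 2x^(-1/2) + x^(1/2) - x^(3/2)
V(D3) = x^(-7/2) - 2x^(-5/2) + x^(-3/2) - 2x^(-1/2) + x^(1/2) - x^(3/2)  [13 crossings, <D> = A^-3 - A + 2A^5 - A^9 + 2A^13 - A^17, w = +1]
key observation: all 3 diagrams share one V(x), hence one class


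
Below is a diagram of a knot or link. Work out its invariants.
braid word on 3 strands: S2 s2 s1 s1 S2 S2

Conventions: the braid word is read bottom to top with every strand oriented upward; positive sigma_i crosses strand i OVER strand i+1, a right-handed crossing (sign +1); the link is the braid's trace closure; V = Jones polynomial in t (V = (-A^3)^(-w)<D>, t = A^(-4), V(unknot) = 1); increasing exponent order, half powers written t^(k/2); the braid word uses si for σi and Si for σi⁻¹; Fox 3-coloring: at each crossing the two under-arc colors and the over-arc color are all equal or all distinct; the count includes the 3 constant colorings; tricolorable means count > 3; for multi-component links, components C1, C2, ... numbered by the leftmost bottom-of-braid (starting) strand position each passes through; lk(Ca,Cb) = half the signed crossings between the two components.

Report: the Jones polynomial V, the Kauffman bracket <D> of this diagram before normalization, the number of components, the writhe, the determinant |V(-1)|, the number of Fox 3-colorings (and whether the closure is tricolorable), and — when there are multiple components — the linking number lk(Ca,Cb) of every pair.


Jones polynomial: V(t) = t^-2 + 2 + t^2
<D> = A^-8 + 2 + A^8; writhe 0
components 3, writhe 0 (6 crossings)
linking number lk(C1,C2) = +1
lk(C1,C3): 0
lk(C2,C3) = -1
3-colorings: 3 of 3^6, det 4 — not tricolorable
note: w = 0 (over 6 crossings) is diagram-only; (-A^3)^(0) removes it from V


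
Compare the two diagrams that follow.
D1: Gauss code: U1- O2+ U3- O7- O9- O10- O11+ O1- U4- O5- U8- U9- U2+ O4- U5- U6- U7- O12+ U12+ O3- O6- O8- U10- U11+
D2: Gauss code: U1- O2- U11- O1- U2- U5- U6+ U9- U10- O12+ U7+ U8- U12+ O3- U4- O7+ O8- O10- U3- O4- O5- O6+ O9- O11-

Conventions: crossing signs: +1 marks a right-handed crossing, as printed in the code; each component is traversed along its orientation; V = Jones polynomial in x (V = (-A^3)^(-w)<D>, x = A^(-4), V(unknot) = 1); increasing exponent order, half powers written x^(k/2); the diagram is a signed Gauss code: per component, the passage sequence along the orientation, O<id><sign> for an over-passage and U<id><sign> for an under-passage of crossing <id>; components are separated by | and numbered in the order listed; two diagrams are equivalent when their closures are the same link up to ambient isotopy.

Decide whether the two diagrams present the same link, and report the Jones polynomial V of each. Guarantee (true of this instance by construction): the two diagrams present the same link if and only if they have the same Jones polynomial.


same link: yes
V(D1) = x^-8 - 2x^-7 + x^-6 - 2x^-5 + 2x^-4 + x^-2  [12 crossings, <D> = A^-10 + 2A^-2 - 2A^2 + A^6 - 2A^10 + A^14, w = -6]
V(D2) = x^-8 - 2x^-7 + x^-6 - 2x^-5 + 2x^-4 + x^-2  [12 crossings, <D> = A^-10 + 2A^-2 - 2A^2 + A^6 - 2A^10 + A^14, w = -6]
insight: from 12 to 12 crossings by R-moves: one link, two diagrams


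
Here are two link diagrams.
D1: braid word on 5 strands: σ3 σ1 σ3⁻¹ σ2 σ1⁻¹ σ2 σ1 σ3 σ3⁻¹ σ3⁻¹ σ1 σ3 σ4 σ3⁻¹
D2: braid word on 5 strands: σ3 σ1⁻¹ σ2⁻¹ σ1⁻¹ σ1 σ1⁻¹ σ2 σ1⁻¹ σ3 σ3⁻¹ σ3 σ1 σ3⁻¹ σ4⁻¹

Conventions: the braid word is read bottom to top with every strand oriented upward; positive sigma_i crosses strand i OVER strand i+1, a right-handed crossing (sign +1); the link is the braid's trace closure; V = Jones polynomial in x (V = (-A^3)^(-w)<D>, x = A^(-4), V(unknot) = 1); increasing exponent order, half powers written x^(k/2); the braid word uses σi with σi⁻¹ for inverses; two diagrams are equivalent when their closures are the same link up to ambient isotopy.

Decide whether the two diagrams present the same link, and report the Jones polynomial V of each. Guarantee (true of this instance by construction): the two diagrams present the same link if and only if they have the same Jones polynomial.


same link: no
V(D1) = x - x^2 + 2x^3 - x^4 + x^5 - x^6  [14 crossings, <D> = -A^-12 + A^-8 - A^-4 + 2 - A^4 + A^8, w = +4]
D2 (bracket A^-6; 14 crossings at w = -2): V = 1
note: 2 classes among 2 diagrams; unequal V(x) rules out equality


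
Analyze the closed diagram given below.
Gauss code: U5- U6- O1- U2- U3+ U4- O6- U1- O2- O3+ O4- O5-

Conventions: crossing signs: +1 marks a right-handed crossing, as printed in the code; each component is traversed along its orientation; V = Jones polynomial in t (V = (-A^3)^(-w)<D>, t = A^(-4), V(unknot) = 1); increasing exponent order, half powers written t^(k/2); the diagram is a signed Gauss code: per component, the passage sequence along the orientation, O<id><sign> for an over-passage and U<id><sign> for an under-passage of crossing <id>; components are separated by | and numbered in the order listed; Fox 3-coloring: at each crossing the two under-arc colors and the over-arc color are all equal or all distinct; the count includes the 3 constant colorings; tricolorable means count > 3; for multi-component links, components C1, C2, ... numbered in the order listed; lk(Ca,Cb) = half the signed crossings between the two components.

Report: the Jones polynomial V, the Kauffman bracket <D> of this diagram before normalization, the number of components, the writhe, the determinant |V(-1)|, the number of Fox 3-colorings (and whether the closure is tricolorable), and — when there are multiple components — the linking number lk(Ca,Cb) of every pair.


Jones polynomial: V(t) = -t^-4 + t^-3 + t^-1
<D> = A^-8 + 1 - A^4; writhe -4
components 1, writhe -4 (6 crossings)
3-colorings: 9 of 3^6, det 3 — tricolorable
note: w = -4 shifts under R1 moves; the (-A^3)^(4) factor cancels that in V


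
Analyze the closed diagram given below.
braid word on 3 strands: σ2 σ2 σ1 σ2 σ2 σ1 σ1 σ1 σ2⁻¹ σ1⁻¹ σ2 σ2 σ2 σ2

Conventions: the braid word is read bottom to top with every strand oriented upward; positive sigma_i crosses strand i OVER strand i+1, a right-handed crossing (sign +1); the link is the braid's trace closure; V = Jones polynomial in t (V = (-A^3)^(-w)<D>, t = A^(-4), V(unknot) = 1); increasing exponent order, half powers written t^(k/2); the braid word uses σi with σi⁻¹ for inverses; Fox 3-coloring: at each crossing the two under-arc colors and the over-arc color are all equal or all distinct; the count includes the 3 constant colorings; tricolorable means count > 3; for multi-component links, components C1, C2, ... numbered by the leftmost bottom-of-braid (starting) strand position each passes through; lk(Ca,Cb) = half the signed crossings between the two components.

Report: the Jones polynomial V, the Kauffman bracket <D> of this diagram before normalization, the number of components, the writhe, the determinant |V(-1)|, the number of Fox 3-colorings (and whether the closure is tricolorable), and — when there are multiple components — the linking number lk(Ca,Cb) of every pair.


V = t^4 + t^6 - t^7 + t^8 - t^9 + t^10 - t^11 + t^12 - t^13
<D> = -A^-22 + A^-18 - A^-14 + A^-10 - A^-6 + A^-2 - A^2 + A^6 + A^14 (w = +10)
1 component over 14 crossings, w = +10
9 Fox colorings among 3^14, |V(-1)| = 9: tricolorable
why: the span of V is 9, forcing >= 9 crossings in any diagram
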